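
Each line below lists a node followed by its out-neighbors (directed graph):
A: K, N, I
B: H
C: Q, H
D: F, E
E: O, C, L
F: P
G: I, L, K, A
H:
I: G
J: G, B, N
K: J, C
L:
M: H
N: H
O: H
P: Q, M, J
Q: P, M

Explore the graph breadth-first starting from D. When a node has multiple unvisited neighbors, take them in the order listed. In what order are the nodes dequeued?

D, F, E, P, O, C, L, Q, M, J, H, G, B, N, I, K, A

Visit D; enqueue F, E → queue [F, E]
Visit F; enqueue P → queue [E, P]
Visit E; enqueue O, C, L → queue [P, O, C, L]
Visit P; enqueue Q, M, J → queue [O, C, L, Q, M, J]
Visit O; enqueue H → queue [C, L, Q, M, J, H]
Visit C → queue [L, Q, M, J, H]
Visit L → queue [Q, M, J, H]
Visit Q → queue [M, J, H]
Visit M → queue [J, H]
Visit J; enqueue G, B, N → queue [H, G, B, N]
Visit H → queue [G, B, N]
Visit G; enqueue I, K, A → queue [B, N, I, K, A]
Visit B → queue [N, I, K, A]
Visit N → queue [I, K, A]
Visit I → queue [K, A]
Visit K → queue [A]
Visit A → queue []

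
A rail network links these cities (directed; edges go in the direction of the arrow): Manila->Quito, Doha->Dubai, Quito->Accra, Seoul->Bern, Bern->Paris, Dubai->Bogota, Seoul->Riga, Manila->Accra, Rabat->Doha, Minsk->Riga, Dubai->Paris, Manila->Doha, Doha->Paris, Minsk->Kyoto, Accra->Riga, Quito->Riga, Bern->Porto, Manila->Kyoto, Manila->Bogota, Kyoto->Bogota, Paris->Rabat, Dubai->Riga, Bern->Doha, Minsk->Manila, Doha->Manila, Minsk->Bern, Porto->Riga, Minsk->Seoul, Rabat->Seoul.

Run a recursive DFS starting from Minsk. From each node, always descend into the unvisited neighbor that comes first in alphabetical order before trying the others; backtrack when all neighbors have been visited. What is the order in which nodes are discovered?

Minsk, Bern, Doha, Dubai, Bogota, Paris, Rabat, Seoul, Riga, Manila, Accra, Kyoto, Quito, Porto

Visit Minsk
Minsk → Bern
Bern → Doha
Doha → Dubai
Dubai → Bogota
Dubai → Paris
Paris → Rabat
Rabat → Seoul
Seoul → Riga
Doha → Manila
Manila → Accra
Manila → Kyoto
Manila → Quito
Bern → Porto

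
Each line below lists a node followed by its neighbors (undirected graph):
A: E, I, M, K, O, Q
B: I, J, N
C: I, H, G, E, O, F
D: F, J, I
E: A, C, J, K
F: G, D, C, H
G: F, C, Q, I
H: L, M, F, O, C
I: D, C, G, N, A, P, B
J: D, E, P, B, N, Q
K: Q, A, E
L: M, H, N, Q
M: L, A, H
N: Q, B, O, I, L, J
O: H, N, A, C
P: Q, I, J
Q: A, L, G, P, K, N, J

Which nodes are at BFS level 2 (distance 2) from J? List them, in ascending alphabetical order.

Level 0: J
Level 1: B, D, E, N, P, Q
Level 2: A, C, F, G, I, K, L, O
Level 3: H, M

A, C, F, G, I, K, L, O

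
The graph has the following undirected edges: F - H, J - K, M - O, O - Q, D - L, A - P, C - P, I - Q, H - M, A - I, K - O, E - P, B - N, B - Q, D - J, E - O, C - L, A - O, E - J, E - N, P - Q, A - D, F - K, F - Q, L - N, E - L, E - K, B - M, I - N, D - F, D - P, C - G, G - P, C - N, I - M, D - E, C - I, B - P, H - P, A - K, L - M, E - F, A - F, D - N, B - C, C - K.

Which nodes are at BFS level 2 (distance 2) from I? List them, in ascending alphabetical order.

B, D, E, F, G, H, K, L, O, P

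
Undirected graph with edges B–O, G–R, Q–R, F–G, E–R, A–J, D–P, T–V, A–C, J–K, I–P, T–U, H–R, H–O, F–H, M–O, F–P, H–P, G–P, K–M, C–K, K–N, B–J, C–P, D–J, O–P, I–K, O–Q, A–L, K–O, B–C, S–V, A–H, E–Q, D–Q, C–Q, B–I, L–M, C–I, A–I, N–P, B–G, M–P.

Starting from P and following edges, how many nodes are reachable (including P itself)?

18

BFS from P visits: P, C, D, F, G, H, I, M, N, O, A, B, K, Q, J, R, L, E
Reachable nodes: 18 of 22 total.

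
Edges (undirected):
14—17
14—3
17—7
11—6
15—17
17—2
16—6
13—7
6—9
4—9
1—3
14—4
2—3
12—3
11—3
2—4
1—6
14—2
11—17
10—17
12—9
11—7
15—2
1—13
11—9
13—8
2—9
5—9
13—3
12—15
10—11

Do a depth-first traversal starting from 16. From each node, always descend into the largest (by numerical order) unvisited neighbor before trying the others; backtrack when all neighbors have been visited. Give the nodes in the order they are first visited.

Visit 16
16 → 6
6 → 11
11 → 17
17 → 15
15 → 12
12 → 9
9 → 5
9 → 4
4 → 14
14 → 3
3 → 13
13 → 8
13 → 7
13 → 1
3 → 2
17 → 10

16 → 6 → 11 → 17 → 15 → 12 → 9 → 5 → 4 → 14 → 3 → 13 → 8 → 7 → 1 → 2 → 10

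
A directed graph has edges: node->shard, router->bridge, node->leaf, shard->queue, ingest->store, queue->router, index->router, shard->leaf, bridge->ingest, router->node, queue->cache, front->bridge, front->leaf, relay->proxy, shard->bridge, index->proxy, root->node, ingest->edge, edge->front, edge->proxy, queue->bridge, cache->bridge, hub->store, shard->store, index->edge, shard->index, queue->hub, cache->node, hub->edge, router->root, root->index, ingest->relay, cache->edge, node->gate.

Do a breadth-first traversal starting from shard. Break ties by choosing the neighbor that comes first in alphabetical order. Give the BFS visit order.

Visit shard; enqueue bridge, index, leaf, queue, store → queue [bridge, index, leaf, queue, store]
Visit bridge; enqueue ingest → queue [index, leaf, queue, store, ingest]
Visit index; enqueue edge, proxy, router → queue [leaf, queue, store, ingest, edge, proxy, router]
Visit leaf → queue [queue, store, ingest, edge, proxy, router]
Visit queue; enqueue cache, hub → queue [store, ingest, edge, proxy, router, cache, hub]
Visit store → queue [ingest, edge, proxy, router, cache, hub]
Visit ingest; enqueue relay → queue [edge, proxy, router, cache, hub, relay]
Visit edge; enqueue front → queue [proxy, router, cache, hub, relay, front]
Visit proxy → queue [router, cache, hub, relay, front]
Visit router; enqueue node, root → queue [cache, hub, relay, front, node, root]
Visit cache → queue [hub, relay, front, node, root]
Visit hub → queue [relay, front, node, root]
Visit relay → queue [front, node, root]
Visit front → queue [node, root]
Visit node; enqueue gate → queue [root, gate]
Visit root → queue [gate]
Visit gate → queue []

shard → bridge → index → leaf → queue → store → ingest → edge → proxy → router → cache → hub → relay → front → node → root → gate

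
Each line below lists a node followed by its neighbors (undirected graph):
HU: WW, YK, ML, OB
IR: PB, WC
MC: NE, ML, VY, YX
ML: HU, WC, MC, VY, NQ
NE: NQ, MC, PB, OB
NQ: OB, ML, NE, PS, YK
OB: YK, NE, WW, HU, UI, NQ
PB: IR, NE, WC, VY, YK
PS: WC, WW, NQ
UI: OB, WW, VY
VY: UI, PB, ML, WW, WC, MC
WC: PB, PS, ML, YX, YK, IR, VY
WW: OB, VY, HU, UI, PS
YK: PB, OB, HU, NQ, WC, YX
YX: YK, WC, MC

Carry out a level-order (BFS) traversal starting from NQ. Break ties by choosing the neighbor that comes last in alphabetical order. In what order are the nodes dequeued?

NQ → YK → PS → OB → NE → ML → YX → WC → PB → HU → WW → UI → MC → VY → IR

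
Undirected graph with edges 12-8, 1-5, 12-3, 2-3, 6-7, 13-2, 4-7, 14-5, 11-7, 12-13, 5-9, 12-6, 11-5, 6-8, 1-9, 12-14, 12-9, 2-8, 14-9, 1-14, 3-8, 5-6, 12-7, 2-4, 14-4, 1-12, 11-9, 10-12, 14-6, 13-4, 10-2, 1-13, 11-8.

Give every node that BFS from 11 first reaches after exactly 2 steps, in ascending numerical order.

1, 2, 3, 4, 6, 12, 14

Level 0: 11
Level 1: 5, 7, 8, 9
Level 2: 1, 2, 3, 4, 6, 12, 14
Level 3: 10, 13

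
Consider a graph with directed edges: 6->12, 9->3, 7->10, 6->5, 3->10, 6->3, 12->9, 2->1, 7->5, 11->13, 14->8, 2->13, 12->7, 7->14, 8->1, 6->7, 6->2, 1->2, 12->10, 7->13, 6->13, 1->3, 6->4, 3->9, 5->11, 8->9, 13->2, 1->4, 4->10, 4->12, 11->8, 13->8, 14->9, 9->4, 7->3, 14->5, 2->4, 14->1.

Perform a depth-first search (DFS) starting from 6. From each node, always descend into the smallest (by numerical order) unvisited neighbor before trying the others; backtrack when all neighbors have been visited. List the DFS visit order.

Visit 6
6 → 2
2 → 1
1 → 3
3 → 9
9 → 4
4 → 10
4 → 12
12 → 7
7 → 5
5 → 11
11 → 8
11 → 13
7 → 14

6, 2, 1, 3, 9, 4, 10, 12, 7, 5, 11, 8, 13, 14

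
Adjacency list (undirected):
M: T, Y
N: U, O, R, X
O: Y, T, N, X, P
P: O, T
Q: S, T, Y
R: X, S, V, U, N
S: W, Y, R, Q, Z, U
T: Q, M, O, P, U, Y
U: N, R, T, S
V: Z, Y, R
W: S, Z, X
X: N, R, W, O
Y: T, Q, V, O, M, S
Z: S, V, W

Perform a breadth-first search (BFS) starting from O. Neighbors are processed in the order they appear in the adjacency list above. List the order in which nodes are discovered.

Visit O; enqueue Y, T, N, X, P → queue [Y, T, N, X, P]
Visit Y; enqueue Q, V, M, S → queue [T, N, X, P, Q, V, M, S]
Visit T; enqueue U → queue [N, X, P, Q, V, M, S, U]
Visit N; enqueue R → queue [X, P, Q, V, M, S, U, R]
Visit X; enqueue W → queue [P, Q, V, M, S, U, R, W]
Visit P → queue [Q, V, M, S, U, R, W]
Visit Q → queue [V, M, S, U, R, W]
Visit V; enqueue Z → queue [M, S, U, R, W, Z]
Visit M → queue [S, U, R, W, Z]
Visit S → queue [U, R, W, Z]
Visit U → queue [R, W, Z]
Visit R → queue [W, Z]
Visit W → queue [Z]
Visit Z → queue []

O, Y, T, N, X, P, Q, V, M, S, U, R, W, Z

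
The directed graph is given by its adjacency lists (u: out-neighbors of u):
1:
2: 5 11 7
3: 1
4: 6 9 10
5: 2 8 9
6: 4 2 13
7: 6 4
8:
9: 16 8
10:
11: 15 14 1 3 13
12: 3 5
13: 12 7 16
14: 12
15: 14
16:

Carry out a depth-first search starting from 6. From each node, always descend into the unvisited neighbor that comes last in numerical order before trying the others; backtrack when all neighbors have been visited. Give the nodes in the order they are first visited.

Visit 6
6 → 13
13 → 16
13 → 12
12 → 5
5 → 9
9 → 8
5 → 2
2 → 11
11 → 15
15 → 14
11 → 3
3 → 1
2 → 7
7 → 4
4 → 10

6, 13, 16, 12, 5, 9, 8, 2, 11, 15, 14, 3, 1, 7, 4, 10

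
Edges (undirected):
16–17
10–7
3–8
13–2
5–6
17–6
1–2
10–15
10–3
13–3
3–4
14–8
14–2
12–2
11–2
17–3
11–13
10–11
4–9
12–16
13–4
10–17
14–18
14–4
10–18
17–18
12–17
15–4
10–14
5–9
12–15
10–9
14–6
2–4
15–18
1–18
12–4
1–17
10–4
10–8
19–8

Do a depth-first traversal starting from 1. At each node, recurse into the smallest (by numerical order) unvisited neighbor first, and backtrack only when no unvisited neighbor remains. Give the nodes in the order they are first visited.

Visit 1
1 → 2
2 → 4
4 → 3
3 → 8
8 → 10
10 → 7
10 → 9
9 → 5
5 → 6
6 → 14
14 → 18
18 → 15
15 → 12
12 → 16
16 → 17
10 → 11
11 → 13
8 → 19

1, 2, 4, 3, 8, 10, 7, 9, 5, 6, 14, 18, 15, 12, 16, 17, 11, 13, 19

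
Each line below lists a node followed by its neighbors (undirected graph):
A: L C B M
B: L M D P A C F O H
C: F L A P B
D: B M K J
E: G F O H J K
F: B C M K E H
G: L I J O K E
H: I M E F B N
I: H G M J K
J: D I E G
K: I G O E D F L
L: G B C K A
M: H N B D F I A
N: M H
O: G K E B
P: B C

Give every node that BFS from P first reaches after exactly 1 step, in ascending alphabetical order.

B, C

Level 0: P
Level 1: B, C
Level 2: A, D, F, H, L, M, O
Level 3: E, G, I, J, K, N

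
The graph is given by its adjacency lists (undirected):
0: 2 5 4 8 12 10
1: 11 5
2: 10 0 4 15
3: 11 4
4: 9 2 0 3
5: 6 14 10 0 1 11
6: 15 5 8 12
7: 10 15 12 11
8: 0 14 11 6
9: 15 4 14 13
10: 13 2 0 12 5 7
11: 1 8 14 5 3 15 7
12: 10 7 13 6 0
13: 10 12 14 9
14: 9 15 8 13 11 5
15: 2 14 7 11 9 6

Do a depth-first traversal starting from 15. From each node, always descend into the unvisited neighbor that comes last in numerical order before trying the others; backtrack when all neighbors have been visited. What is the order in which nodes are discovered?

Visit 15
15 → 14
14 → 13
13 → 12
12 → 10
10 → 7
7 → 11
11 → 8
8 → 6
6 → 5
5 → 1
5 → 0
0 → 4
4 → 9
4 → 3
4 → 2

15 14 13 12 10 7 11 8 6 5 1 0 4 9 3 2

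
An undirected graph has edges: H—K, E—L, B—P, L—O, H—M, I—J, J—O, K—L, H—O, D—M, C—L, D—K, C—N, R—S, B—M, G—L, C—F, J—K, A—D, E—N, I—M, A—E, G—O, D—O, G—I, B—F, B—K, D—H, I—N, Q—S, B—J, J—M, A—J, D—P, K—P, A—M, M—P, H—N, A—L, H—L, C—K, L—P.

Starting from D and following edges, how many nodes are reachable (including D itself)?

BFS from D visits: D, P, O, M, K, H, A, L, B, J, G, I, C, N, E, F
Reachable nodes: 16 of 19 total.

16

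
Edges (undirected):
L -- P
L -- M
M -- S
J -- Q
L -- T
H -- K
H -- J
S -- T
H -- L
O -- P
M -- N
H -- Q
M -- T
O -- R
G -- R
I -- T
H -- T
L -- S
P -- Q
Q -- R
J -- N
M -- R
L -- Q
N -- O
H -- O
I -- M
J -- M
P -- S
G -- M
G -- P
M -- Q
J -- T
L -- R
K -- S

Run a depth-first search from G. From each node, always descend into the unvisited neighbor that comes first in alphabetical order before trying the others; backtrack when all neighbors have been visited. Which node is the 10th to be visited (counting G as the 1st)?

Visit G
G → M
M → I
I → T
T → H
H → J
J → N
N → O
O → P
P → L
L → Q
Q → R
L → S
S → K

Visit order: G, M, I, T, H, J, N, O, P, L, Q, R, S, K

L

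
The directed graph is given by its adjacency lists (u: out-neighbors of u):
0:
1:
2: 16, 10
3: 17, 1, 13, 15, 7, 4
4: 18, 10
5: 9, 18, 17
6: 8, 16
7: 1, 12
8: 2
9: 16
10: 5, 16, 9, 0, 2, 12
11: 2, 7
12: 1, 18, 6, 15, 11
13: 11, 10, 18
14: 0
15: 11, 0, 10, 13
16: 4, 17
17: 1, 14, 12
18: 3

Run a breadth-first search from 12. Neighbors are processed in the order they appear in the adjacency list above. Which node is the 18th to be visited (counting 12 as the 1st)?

Visit 12; enqueue 1, 18, 6, 15, 11 → queue [1, 18, 6, 15, 11]
Visit 1 → queue [18, 6, 15, 11]
Visit 18; enqueue 3 → queue [6, 15, 11, 3]
Visit 6; enqueue 8, 16 → queue [15, 11, 3, 8, 16]
Visit 15; enqueue 0, 10, 13 → queue [11, 3, 8, 16, 0, 10, 13]
Visit 11; enqueue 2, 7 → queue [3, 8, 16, 0, 10, 13, 2, 7]
Visit 3; enqueue 17, 4 → queue [8, 16, 0, 10, 13, 2, 7, 17, 4]
Visit 8 → queue [16, 0, 10, 13, 2, 7, 17, 4]
Visit 16 → queue [0, 10, 13, 2, 7, 17, 4]
Visit 0 → queue [10, 13, 2, 7, 17, 4]
Visit 10; enqueue 5, 9 → queue [13, 2, 7, 17, 4, 5, 9]
Visit 13 → queue [2, 7, 17, 4, 5, 9]
Visit 2 → queue [7, 17, 4, 5, 9]
Visit 7 → queue [17, 4, 5, 9]
Visit 17; enqueue 14 → queue [4, 5, 9, 14]
Visit 4 → queue [5, 9, 14]
Visit 5 → queue [9, 14]
Visit 9 → queue [14]
Visit 14 → queue []

Visit order: 12, 1, 18, 6, 15, 11, 3, 8, 16, 0, 10, 13, 2, 7, 17, 4, 5, 9, 14

9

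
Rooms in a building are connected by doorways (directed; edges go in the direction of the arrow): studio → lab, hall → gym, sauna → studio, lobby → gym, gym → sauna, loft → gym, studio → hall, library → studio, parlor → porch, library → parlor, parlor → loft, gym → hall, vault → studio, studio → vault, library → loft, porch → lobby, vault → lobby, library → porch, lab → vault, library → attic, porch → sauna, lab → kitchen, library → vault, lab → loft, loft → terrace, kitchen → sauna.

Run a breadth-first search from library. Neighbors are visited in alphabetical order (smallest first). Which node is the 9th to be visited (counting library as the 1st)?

Visit library; enqueue attic, loft, parlor, porch, studio, vault → queue [attic, loft, parlor, porch, studio, vault]
Visit attic → queue [loft, parlor, porch, studio, vault]
Visit loft; enqueue gym, terrace → queue [parlor, porch, studio, vault, gym, terrace]
Visit parlor → queue [porch, studio, vault, gym, terrace]
Visit porch; enqueue lobby, sauna → queue [studio, vault, gym, terrace, lobby, sauna]
Visit studio; enqueue hall, lab → queue [vault, gym, terrace, lobby, sauna, hall, lab]
Visit vault → queue [gym, terrace, lobby, sauna, hall, lab]
Visit gym → queue [terrace, lobby, sauna, hall, lab]
Visit terrace → queue [lobby, sauna, hall, lab]
Visit lobby → queue [sauna, hall, lab]
Visit sauna → queue [hall, lab]
Visit hall → queue [lab]
Visit lab; enqueue kitchen → queue [kitchen]
Visit kitchen → queue []

Visit order: library, attic, loft, parlor, porch, studio, vault, gym, terrace, lobby, sauna, hall, lab, kitchen

terrace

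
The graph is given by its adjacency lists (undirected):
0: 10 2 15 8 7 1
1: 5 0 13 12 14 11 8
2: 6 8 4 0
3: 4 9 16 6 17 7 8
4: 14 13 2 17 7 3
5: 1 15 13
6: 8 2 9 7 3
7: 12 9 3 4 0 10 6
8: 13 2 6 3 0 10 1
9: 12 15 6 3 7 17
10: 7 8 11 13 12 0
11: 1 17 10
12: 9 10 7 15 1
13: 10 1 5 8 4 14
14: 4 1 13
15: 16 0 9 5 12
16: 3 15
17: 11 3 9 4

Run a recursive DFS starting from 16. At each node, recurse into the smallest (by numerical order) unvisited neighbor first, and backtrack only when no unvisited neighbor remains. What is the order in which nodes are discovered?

Visit 16
16 → 3
3 → 4
4 → 2
2 → 0
0 → 1
1 → 5
5 → 13
13 → 8
8 → 6
6 → 7
7 → 9
9 → 12
12 → 10
10 → 11
11 → 17
12 → 15
13 → 14

16, 3, 4, 2, 0, 1, 5, 13, 8, 6, 7, 9, 12, 10, 11, 17, 15, 14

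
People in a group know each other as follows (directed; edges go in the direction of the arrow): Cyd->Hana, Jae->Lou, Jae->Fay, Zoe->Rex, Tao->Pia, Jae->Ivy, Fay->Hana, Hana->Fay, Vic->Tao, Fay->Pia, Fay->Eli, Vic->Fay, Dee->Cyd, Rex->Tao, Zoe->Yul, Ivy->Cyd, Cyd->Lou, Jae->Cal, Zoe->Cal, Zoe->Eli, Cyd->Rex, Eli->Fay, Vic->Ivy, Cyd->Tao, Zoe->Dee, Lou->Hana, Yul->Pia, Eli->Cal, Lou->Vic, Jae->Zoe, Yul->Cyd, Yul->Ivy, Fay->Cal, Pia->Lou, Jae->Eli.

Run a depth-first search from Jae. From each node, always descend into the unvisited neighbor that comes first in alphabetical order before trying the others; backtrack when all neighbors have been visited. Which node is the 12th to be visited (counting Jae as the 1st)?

Visit Jae
Jae → Cal
Jae → Eli
Eli → Fay
Fay → Hana
Fay → Pia
Pia → Lou
Lou → Vic
Vic → Ivy
Ivy → Cyd
Cyd → Rex
Rex → Tao
Jae → Zoe
Zoe → Dee
Zoe → Yul

Visit order: Jae, Cal, Eli, Fay, Hana, Pia, Lou, Vic, Ivy, Cyd, Rex, Tao, Zoe, Dee, Yul

Tao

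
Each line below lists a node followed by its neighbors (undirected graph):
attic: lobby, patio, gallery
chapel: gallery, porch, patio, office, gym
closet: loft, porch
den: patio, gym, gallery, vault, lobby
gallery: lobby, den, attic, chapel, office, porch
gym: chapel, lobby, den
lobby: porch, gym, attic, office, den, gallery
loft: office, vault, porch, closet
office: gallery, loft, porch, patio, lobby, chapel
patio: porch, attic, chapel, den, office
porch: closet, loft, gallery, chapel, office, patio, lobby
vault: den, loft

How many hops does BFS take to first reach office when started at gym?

2

Level 0: gym
Level 1: chapel, den, lobby
Level 2: attic, gallery, office, patio, porch, vault
Level 3: closet, loft
office first appears at level 2.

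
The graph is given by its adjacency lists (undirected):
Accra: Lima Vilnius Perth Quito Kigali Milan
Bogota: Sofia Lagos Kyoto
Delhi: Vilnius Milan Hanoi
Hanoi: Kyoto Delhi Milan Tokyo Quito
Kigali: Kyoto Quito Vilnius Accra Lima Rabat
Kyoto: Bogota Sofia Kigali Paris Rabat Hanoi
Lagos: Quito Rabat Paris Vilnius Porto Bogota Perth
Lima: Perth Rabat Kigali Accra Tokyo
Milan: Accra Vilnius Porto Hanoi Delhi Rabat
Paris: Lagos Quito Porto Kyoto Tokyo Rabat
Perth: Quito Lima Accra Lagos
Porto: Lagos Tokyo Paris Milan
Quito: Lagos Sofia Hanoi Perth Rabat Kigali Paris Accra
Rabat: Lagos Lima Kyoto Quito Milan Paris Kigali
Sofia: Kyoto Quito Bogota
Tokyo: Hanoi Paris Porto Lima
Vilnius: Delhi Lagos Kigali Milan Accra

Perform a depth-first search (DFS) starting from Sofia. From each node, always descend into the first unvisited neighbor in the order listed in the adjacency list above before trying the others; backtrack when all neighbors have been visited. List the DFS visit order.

Visit Sofia
Sofia → Kyoto
Kyoto → Bogota
Bogota → Lagos
Lagos → Quito
Quito → Hanoi
Hanoi → Delhi
Delhi → Vilnius
Vilnius → Kigali
Kigali → Accra
Accra → Lima
Lima → Perth
Lima → Rabat
Rabat → Milan
Milan → Porto
Porto → Tokyo
Tokyo → Paris

Sofia Kyoto Bogota Lagos Quito Hanoi Delhi Vilnius Kigali Accra Lima Perth Rabat Milan Porto Tokyo Paris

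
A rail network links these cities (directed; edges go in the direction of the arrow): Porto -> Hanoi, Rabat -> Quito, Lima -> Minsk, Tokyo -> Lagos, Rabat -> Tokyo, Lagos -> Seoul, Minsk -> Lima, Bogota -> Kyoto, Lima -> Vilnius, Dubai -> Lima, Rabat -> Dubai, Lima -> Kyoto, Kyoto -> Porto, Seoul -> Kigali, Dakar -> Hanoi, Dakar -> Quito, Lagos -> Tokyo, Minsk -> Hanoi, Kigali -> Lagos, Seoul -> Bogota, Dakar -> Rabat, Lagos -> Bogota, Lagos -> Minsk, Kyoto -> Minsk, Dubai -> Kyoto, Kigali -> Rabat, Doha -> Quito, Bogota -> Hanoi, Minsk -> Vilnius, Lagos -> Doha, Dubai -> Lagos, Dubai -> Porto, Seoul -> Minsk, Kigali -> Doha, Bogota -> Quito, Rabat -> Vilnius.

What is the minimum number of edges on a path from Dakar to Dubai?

2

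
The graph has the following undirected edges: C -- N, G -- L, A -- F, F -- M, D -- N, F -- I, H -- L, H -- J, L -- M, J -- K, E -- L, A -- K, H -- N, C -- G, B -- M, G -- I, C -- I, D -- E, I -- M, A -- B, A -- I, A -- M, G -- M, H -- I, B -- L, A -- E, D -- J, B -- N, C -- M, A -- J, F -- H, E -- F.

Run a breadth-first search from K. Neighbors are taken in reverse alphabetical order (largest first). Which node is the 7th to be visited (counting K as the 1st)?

I

Visit K; enqueue J, A → queue [J, A]
Visit J; enqueue H, D → queue [A, H, D]
Visit A; enqueue M, I, F, E, B → queue [H, D, M, I, F, E, B]
Visit H; enqueue N, L → queue [D, M, I, F, E, B, N, L]
Visit D → queue [M, I, F, E, B, N, L]
Visit M; enqueue G, C → queue [I, F, E, B, N, L, G, C]
Visit I → queue [F, E, B, N, L, G, C]
Visit F → queue [E, B, N, L, G, C]
Visit E → queue [B, N, L, G, C]
Visit B → queue [N, L, G, C]
Visit N → queue [L, G, C]
Visit L → queue [G, C]
Visit G → queue [C]
Visit C → queue []

Visit order: K, J, A, H, D, M, I, F, E, B, N, L, G, C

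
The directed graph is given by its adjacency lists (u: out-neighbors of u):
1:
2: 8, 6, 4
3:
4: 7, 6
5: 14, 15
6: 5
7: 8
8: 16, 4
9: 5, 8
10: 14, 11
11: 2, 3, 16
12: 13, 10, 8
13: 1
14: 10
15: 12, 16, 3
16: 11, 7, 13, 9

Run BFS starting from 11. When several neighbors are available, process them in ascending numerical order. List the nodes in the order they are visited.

Visit 11; enqueue 2, 3, 16 → queue [2, 3, 16]
Visit 2; enqueue 4, 6, 8 → queue [3, 16, 4, 6, 8]
Visit 3 → queue [16, 4, 6, 8]
Visit 16; enqueue 7, 9, 13 → queue [4, 6, 8, 7, 9, 13]
Visit 4 → queue [6, 8, 7, 9, 13]
Visit 6; enqueue 5 → queue [8, 7, 9, 13, 5]
Visit 8 → queue [7, 9, 13, 5]
Visit 7 → queue [9, 13, 5]
Visit 9 → queue [13, 5]
Visit 13; enqueue 1 → queue [5, 1]
Visit 5; enqueue 14, 15 → queue [1, 14, 15]
Visit 1 → queue [14, 15]
Visit 14; enqueue 10 → queue [15, 10]
Visit 15; enqueue 12 → queue [10, 12]
Visit 10 → queue [12]
Visit 12 → queue []

11 2 3 16 4 6 8 7 9 13 5 1 14 15 10 12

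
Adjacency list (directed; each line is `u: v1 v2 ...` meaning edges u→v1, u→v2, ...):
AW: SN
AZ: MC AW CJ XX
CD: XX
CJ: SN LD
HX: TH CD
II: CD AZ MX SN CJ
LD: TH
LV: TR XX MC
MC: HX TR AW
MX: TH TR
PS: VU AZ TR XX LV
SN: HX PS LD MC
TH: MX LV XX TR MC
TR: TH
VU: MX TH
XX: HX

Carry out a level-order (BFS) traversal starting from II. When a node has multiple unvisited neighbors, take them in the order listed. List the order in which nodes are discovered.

II -> CD -> AZ -> MX -> SN -> CJ -> XX -> MC -> AW -> TH -> TR -> HX -> PS -> LD -> LV -> VU

Visit II; enqueue CD, AZ, MX, SN, CJ → queue [CD, AZ, MX, SN, CJ]
Visit CD; enqueue XX → queue [AZ, MX, SN, CJ, XX]
Visit AZ; enqueue MC, AW → queue [MX, SN, CJ, XX, MC, AW]
Visit MX; enqueue TH, TR → queue [SN, CJ, XX, MC, AW, TH, TR]
Visit SN; enqueue HX, PS, LD → queue [CJ, XX, MC, AW, TH, TR, HX, PS, LD]
Visit CJ → queue [XX, MC, AW, TH, TR, HX, PS, LD]
Visit XX → queue [MC, AW, TH, TR, HX, PS, LD]
Visit MC → queue [AW, TH, TR, HX, PS, LD]
Visit AW → queue [TH, TR, HX, PS, LD]
Visit TH; enqueue LV → queue [TR, HX, PS, LD, LV]
Visit TR → queue [HX, PS, LD, LV]
Visit HX → queue [PS, LD, LV]
Visit PS; enqueue VU → queue [LD, LV, VU]
Visit LD → queue [LV, VU]
Visit LV → queue [VU]
Visit VU → queue []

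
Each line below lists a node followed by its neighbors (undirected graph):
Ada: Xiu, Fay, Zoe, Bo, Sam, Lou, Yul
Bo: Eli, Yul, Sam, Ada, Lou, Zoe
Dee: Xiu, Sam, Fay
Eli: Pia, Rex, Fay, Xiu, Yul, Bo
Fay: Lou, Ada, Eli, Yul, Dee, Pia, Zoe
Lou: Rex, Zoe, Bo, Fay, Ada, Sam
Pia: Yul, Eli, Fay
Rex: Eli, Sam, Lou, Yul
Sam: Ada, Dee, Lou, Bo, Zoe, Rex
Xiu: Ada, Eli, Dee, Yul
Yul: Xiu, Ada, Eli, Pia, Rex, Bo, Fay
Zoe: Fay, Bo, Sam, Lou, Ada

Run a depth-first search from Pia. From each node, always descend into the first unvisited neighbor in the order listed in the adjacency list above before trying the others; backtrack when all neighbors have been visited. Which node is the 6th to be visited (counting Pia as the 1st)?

Visit Pia
Pia → Yul
Yul → Xiu
Xiu → Ada
Ada → Fay
Fay → Lou
Lou → Rex
Rex → Eli
Eli → Bo
Bo → Sam
Sam → Dee
Sam → Zoe

Visit order: Pia, Yul, Xiu, Ada, Fay, Lou, Rex, Eli, Bo, Sam, Dee, Zoe

Lou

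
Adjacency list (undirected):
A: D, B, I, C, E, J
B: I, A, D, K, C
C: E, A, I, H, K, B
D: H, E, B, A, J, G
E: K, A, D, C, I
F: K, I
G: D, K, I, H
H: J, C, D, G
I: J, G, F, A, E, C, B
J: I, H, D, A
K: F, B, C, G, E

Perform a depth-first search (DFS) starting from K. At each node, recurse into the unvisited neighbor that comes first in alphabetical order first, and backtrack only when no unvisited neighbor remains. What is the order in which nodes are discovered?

Visit K
K → B
B → A
A → C
C → E
E → D
D → G
G → H
H → J
J → I
I → F

K, B, A, C, E, D, G, H, J, I, F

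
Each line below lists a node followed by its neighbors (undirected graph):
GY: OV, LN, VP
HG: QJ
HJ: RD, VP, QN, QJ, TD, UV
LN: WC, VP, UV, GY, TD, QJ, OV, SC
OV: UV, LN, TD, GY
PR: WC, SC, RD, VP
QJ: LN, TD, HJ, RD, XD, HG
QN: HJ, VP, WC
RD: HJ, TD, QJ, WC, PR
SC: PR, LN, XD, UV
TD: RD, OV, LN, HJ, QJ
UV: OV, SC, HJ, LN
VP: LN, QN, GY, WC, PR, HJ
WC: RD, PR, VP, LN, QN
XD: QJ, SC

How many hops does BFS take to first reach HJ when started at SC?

2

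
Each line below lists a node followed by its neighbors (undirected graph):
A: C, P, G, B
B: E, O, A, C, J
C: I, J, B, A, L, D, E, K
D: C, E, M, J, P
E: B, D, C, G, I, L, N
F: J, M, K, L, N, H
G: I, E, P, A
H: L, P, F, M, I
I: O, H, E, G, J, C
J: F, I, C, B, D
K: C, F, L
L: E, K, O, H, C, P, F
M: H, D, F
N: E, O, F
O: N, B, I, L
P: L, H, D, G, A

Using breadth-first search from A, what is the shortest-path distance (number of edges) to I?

2

Level 0: A
Level 1: B, C, G, P
Level 2: D, E, H, I, J, K, L, O
Level 3: F, M, N
I first appears at level 2.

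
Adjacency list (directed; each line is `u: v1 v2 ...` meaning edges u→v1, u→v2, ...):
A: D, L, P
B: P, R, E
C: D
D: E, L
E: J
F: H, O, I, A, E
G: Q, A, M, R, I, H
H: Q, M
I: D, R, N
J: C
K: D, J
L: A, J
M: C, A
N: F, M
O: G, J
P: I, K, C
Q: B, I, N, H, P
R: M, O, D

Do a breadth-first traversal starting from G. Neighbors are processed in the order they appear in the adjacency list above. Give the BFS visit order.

G, Q, A, M, R, I, H, B, N, P, D, L, C, O, E, F, K, J

Visit G; enqueue Q, A, M, R, I, H → queue [Q, A, M, R, I, H]
Visit Q; enqueue B, N, P → queue [A, M, R, I, H, B, N, P]
Visit A; enqueue D, L → queue [M, R, I, H, B, N, P, D, L]
Visit M; enqueue C → queue [R, I, H, B, N, P, D, L, C]
Visit R; enqueue O → queue [I, H, B, N, P, D, L, C, O]
Visit I → queue [H, B, N, P, D, L, C, O]
Visit H → queue [B, N, P, D, L, C, O]
Visit B; enqueue E → queue [N, P, D, L, C, O, E]
Visit N; enqueue F → queue [P, D, L, C, O, E, F]
Visit P; enqueue K → queue [D, L, C, O, E, F, K]
Visit D → queue [L, C, O, E, F, K]
Visit L; enqueue J → queue [C, O, E, F, K, J]
Visit C → queue [O, E, F, K, J]
Visit O → queue [E, F, K, J]
Visit E → queue [F, K, J]
Visit F → queue [K, J]
Visit K → queue [J]
Visit J → queue []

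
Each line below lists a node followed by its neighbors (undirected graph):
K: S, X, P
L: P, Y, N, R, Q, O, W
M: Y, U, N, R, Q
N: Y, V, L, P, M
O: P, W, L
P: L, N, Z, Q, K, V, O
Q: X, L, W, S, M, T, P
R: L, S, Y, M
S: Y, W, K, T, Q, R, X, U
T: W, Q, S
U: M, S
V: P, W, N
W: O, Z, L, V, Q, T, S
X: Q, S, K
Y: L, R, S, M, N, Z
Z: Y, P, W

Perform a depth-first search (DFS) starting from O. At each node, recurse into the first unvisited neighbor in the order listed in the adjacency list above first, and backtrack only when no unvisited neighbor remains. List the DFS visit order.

Visit O
O → P
P → L
L → Y
Y → R
R → S
S → W
W → Z
W → V
V → N
N → M
M → U
M → Q
Q → X
X → K
Q → T

O P L Y R S W Z V N M U Q X K T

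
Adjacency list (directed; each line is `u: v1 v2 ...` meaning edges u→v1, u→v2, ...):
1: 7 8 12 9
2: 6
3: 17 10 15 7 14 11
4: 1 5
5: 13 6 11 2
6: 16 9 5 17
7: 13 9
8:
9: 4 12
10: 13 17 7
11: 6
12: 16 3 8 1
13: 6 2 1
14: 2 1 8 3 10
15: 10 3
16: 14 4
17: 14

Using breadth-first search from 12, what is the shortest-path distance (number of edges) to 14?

2

Level 0: 12
Level 1: 1, 3, 8, 16
Level 2: 4, 7, 9, 10, 11, 14, 15, 17
Level 3: 2, 5, 6, 13
14 first appears at level 2.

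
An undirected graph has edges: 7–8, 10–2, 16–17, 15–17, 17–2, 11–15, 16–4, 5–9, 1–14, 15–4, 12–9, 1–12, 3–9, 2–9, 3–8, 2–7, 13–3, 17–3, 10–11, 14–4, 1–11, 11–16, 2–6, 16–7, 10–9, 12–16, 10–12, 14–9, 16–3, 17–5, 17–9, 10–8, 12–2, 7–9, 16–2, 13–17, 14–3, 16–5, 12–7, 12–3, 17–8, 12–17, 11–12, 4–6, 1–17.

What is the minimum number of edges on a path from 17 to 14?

Level 0: 17
Level 1: 1, 2, 3, 5, 8, 9, 12, 13, 15, 16
Level 2: 4, 6, 7, 10, 11, 14
14 first appears at level 2.

2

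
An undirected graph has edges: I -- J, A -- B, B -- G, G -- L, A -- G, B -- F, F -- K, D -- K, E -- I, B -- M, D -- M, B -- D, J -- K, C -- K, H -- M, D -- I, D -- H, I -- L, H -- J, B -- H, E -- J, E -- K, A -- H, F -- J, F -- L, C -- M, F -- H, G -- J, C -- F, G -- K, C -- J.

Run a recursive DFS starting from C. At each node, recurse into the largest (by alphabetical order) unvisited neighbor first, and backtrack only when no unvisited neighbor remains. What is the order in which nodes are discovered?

Visit C
C → M
M → H
H → J
J → K
K → G
G → L
L → I
I → E
I → D
D → B
B → F
B → A

C → M → H → J → K → G → L → I → E → D → B → F → A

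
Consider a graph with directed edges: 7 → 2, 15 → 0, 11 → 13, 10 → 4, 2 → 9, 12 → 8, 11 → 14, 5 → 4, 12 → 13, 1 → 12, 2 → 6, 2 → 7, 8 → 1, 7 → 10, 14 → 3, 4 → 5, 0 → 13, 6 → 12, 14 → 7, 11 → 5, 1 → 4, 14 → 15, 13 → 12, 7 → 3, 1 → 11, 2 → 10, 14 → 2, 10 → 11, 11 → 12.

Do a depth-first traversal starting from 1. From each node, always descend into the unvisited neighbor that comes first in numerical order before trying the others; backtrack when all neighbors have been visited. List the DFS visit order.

Visit 1
1 → 4
4 → 5
1 → 11
11 → 12
12 → 8
12 → 13
11 → 14
14 → 2
2 → 6
2 → 7
7 → 3
7 → 10
2 → 9
14 → 15
15 → 0

1, 4, 5, 11, 12, 8, 13, 14, 2, 6, 7, 3, 10, 9, 15, 0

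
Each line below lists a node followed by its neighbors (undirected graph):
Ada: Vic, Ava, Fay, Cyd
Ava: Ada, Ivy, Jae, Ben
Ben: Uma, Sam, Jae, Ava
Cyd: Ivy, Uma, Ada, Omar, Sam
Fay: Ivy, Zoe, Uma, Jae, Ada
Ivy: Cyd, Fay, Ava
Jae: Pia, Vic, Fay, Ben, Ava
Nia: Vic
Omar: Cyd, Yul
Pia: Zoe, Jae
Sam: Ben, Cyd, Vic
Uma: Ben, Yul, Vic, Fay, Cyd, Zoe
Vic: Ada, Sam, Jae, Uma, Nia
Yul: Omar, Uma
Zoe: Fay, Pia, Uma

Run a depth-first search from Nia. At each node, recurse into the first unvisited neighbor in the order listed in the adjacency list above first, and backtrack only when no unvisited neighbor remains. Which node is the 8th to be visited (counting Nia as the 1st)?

Ben

Visit Nia
Nia → Vic
Vic → Ada
Ada → Ava
Ava → Ivy
Ivy → Cyd
Cyd → Uma
Uma → Ben
Ben → Sam
Ben → Jae
Jae → Pia
Pia → Zoe
Zoe → Fay
Uma → Yul
Yul → Omar

Visit order: Nia, Vic, Ada, Ava, Ivy, Cyd, Uma, Ben, Sam, Jae, Pia, Zoe, Fay, Yul, Omar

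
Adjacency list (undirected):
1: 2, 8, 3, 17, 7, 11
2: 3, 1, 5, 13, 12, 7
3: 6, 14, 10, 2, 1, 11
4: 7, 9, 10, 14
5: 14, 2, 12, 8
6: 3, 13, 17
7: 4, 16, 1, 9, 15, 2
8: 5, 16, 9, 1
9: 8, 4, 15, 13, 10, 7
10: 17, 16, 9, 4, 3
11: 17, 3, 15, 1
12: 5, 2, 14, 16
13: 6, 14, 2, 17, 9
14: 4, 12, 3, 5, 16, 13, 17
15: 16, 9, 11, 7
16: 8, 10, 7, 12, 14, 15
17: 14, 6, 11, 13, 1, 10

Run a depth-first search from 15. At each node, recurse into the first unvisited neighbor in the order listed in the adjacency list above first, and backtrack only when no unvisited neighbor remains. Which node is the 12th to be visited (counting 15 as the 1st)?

13

Visit 15
15 → 16
16 → 8
8 → 5
5 → 14
14 → 4
4 → 7
7 → 1
1 → 2
2 → 3
3 → 6
6 → 13
13 → 17
17 → 11
17 → 10
10 → 9
2 → 12

Visit order: 15, 16, 8, 5, 14, 4, 7, 1, 2, 3, 6, 13, 17, 11, 10, 9, 12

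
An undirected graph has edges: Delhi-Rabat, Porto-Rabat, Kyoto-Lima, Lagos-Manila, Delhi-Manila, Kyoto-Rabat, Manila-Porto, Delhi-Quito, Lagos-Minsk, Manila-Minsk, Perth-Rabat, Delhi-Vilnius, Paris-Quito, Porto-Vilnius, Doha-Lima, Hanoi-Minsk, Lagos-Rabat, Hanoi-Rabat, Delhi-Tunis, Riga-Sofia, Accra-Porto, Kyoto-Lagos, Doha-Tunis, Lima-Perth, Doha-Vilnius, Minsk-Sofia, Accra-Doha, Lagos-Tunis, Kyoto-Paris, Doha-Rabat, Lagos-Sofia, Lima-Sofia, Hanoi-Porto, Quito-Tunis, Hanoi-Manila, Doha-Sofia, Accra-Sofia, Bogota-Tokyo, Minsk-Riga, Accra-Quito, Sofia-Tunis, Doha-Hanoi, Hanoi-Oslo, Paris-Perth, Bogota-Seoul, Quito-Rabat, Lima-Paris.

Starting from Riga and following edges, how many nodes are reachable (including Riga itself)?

19

BFS from Riga visits: Riga, Minsk, Sofia, Hanoi, Lagos, Manila, Accra, Doha, Lima, Tunis, Oslo, Porto, Rabat, Kyoto, Delhi, Quito, Vilnius, Paris, Perth
Reachable nodes: 19 of 22 total.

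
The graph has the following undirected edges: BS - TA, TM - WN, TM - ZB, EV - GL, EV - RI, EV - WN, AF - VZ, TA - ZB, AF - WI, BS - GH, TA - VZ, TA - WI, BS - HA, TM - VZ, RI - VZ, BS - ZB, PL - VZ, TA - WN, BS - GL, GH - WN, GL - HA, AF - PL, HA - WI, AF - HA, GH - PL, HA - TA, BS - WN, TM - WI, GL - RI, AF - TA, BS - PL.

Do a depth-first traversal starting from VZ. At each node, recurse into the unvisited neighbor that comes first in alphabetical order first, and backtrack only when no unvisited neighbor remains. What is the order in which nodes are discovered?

Visit VZ
VZ → AF
AF → HA
HA → BS
BS → GH
GH → PL
GH → WN
WN → EV
EV → GL
GL → RI
WN → TA
TA → WI
WI → TM
TM → ZB

VZ -> AF -> HA -> BS -> GH -> PL -> WN -> EV -> GL -> RI -> TA -> WI -> TM -> ZB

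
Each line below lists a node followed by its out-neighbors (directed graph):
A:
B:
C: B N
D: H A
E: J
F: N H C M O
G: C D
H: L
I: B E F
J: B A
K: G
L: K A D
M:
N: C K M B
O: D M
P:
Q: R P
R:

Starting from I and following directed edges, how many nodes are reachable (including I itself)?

BFS from I visits: I, B, E, F, J, N, H, C, M, O, A, K, L, D, G
Reachable nodes: 15 of 18 total.

15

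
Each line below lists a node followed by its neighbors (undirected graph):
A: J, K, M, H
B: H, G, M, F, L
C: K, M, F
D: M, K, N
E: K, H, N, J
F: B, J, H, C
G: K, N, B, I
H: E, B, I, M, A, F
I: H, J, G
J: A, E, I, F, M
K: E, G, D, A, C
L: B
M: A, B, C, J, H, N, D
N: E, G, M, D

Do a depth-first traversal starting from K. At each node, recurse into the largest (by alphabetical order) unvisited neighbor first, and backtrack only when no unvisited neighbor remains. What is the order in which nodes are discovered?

Visit K
K → G
G → N
N → M
M → J
J → I
I → H
H → F
F → C
F → B
B → L
H → E
H → A
M → D

K, G, N, M, J, I, H, F, C, B, L, E, A, D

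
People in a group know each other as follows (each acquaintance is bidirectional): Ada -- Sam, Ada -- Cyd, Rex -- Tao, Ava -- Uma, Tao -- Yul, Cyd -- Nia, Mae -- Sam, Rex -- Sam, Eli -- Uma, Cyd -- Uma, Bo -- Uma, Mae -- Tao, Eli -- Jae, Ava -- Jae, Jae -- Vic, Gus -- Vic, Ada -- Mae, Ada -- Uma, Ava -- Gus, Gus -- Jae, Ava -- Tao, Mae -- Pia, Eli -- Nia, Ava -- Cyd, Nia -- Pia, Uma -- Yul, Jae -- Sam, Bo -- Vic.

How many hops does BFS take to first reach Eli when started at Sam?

2

Level 0: Sam
Level 1: Ada, Jae, Mae, Rex
Level 2: Ava, Cyd, Eli, Gus, Pia, Tao, Uma, Vic
Level 3: Bo, Nia, Yul
Eli first appears at level 2.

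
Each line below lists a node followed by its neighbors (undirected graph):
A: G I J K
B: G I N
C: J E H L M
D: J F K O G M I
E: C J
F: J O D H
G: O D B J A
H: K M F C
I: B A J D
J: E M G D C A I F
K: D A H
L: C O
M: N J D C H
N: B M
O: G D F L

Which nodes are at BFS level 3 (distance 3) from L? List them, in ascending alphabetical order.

Level 0: L
Level 1: C, O
Level 2: D, E, F, G, H, J, M
Level 3: A, B, I, K, N

A, B, I, K, N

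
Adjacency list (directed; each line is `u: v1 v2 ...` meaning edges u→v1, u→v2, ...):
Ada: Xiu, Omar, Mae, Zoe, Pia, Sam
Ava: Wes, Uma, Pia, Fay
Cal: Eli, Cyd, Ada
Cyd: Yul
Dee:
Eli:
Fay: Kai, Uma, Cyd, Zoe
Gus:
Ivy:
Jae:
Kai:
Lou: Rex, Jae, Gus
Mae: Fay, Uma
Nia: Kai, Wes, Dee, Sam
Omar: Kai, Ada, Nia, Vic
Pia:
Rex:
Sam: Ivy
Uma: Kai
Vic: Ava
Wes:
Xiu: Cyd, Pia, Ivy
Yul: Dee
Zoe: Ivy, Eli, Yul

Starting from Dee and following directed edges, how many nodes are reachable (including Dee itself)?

1

BFS from Dee visits: Dee
Reachable nodes: 1 of 24 total.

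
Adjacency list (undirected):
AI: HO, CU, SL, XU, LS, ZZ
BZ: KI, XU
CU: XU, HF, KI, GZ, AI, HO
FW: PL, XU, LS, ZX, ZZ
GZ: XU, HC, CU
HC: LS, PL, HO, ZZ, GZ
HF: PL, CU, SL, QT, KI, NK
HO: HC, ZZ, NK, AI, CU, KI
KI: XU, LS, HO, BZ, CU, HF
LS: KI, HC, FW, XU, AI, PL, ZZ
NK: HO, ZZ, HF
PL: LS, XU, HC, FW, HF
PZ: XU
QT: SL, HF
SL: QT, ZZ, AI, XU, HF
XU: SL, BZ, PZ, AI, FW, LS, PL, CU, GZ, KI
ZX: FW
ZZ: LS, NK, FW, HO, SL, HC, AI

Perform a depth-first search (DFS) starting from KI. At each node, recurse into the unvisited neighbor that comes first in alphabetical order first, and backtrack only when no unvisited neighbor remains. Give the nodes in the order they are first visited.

Visit KI
KI → BZ
BZ → XU
XU → AI
AI → CU
CU → GZ
GZ → HC
HC → HO
HO → NK
NK → HF
HF → PL
PL → FW
FW → LS
LS → ZZ
ZZ → SL
SL → QT
FW → ZX
XU → PZ

KI -> BZ -> XU -> AI -> CU -> GZ -> HC -> HO -> NK -> HF -> PL -> FW -> LS -> ZZ -> SL -> QT -> ZX -> PZ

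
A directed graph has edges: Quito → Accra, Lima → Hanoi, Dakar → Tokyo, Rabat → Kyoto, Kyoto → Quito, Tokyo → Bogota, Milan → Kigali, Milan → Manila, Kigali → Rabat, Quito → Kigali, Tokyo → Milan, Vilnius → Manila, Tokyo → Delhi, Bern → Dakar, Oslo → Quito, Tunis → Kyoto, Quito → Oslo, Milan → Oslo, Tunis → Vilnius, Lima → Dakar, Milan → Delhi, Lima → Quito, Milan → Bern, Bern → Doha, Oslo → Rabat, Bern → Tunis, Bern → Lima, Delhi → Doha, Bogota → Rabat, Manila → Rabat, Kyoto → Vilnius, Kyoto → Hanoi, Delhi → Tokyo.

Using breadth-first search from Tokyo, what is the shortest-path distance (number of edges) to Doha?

2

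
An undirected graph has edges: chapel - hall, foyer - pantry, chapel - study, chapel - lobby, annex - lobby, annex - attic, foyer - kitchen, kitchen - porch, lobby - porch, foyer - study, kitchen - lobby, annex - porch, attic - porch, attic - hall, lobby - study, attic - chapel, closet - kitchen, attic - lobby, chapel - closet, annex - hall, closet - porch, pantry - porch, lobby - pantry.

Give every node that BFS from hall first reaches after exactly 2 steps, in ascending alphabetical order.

closet, lobby, porch, study

Level 0: hall
Level 1: annex, attic, chapel
Level 2: closet, lobby, porch, study
Level 3: foyer, kitchen, pantry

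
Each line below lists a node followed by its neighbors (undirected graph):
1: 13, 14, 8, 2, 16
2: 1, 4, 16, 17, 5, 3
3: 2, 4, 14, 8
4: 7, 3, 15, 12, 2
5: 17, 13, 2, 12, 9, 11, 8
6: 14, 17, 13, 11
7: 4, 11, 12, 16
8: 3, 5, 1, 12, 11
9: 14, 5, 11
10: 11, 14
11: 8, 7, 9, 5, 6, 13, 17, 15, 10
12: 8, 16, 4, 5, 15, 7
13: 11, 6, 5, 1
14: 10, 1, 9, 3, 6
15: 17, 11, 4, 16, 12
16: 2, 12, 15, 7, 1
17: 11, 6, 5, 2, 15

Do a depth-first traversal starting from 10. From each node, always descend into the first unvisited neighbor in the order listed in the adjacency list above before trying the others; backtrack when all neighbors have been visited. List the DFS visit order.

10 11 8 3 2 1 13 6 14 9 5 17 15 4 7 12 16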